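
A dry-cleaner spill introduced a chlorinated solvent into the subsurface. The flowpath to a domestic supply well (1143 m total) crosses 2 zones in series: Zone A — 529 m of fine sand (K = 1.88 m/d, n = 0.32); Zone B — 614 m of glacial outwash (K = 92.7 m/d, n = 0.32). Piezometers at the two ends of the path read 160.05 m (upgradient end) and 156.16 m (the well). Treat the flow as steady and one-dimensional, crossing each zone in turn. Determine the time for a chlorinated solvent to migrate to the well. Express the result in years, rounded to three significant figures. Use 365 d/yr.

Total head drop ΔH = 160.05 − 156.16 = 3.89 m
Continuity: the same q passes through each zone, so ΔH = q·Σ(L_j/K_j) — the zones act as resistances in series.
Σ(L/K) = 529/1.88 + 614/92.7 = 281.4 + 6.624 = 288.0 d
q = ΔH / Σ(L/K) = 3.89 / 288.0 = 0.01351 m/d (same in every zone)
Zone A: v = q/n = 0.01351/0.32 = 0.04221 m/d → t_A = 529/0.04221 = 12530 d
Zone B: v = q/n = 0.01351/0.32 = 0.04221 m/d → t_B = 614/0.04221 = 14550 d
Total t = 12530 + 14550 = 27080 d
   = 27080 / 365 = 74.2 yr

74.2 years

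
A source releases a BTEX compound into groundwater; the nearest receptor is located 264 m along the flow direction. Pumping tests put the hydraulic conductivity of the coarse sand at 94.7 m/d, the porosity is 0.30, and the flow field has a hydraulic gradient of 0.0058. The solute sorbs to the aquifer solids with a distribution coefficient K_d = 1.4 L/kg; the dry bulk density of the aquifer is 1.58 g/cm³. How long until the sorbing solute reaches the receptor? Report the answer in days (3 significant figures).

1210 days

q = Ki = 94.7 × 0.0058 = 0.5493 m/d
Seepage velocity v = q / n = 0.5493 / 0.30 = 1.831 m/d
Retardation R = 1 + ρ_b·K_d/n = 1 + 1.58×1.4/0.30 = 8.373
Contaminant velocity v_c = v/R = 1.831/8.373 = 0.2187 m/d
t = L/v_c = 264/0.2187 = 1207 d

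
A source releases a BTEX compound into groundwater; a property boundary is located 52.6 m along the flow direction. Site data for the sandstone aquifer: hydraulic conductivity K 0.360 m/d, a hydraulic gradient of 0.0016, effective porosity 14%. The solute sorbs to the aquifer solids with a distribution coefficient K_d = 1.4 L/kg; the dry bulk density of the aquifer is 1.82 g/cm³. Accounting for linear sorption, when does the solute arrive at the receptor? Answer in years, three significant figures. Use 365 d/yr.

Darcy flux q = K·i = 0.360 × 0.0016 = 5.760e-4 m/d
v = Ki/n = 0.360·0.0016/0.14 = 0.004114 m/d
Retardation R = 1 + ρ_b·K_d/n = 1 + 1.82×1.4/0.14 = 19.20
Contaminant velocity v_c = v/R = 0.004114/19.20 = 2.143e-4 m/d
t = L/v_c = 52.6/2.143e-4 = 245500 d
   = 245500/365 = 673 yr

673 years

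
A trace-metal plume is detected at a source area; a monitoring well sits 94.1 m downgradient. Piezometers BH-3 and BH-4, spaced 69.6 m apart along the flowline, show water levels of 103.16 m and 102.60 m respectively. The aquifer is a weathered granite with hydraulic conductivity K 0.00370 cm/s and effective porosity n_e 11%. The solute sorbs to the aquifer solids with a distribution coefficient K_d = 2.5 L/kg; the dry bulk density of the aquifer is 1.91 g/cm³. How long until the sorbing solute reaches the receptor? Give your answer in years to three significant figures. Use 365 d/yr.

Hydraulic gradient i = (103.16 − 102.60) / 69.6 = 0.56 / 69.6 = 0.008046
K = 0.00370 cm/s × 864 = 3.197 m/d
Darcy flux q = K·i = 3.197 × 0.008046 = 0.02572 m/d
Average linear velocity = 0.02572 / 0.11 = 0.2338 m/d
Retardation R = 1 + ρ_b·K_d/n = 1 + 1.91×2.5/0.11 = 44.41
Contaminant velocity v_c = v/R = 0.2338/44.41 = 0.005265 m/d
t = L/v_c = 94.1/0.005265 = 17870 d
   = 17870/365 = 49.0 yr

49.0 years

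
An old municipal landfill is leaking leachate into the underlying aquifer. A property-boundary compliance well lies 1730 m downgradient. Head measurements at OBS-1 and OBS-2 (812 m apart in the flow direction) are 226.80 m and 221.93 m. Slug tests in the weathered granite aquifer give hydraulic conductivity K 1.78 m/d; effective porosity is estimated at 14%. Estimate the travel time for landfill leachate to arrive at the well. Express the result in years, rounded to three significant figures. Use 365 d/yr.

Hydraulic gradient i = (226.80 − 221.93) / 812 = 4.87 / 812 = 0.005998
q = Ki = 1.78 × 0.005998 = 0.01068 m/d
Average linear velocity = 0.01068 / 0.14 = 0.07625 m/d
t = L / v = 1730 / 0.07625 = 22690 d
   = 22690 / 365 = 62.2 yr

62.2 years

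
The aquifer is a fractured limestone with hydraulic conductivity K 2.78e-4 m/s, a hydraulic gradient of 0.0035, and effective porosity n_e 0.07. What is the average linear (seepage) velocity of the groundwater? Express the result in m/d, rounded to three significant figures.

1.20 m/d

K = 2.78e-4 m/s × 86400 s/d = 24.02 m/d
q = Ki = 24.02 × 0.0035 = 0.08407 m/d
Seepage velocity v = q / n = 0.08407 / 0.07 = 1.201 m/d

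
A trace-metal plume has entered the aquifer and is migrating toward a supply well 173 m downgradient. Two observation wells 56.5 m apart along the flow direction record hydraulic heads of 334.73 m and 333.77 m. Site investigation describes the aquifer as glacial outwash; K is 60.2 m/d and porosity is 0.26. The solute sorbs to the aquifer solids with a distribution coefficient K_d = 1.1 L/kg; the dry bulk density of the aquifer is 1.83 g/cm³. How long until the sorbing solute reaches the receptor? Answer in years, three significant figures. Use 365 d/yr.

1.05 years

Hydraulic gradient i = (334.73 − 333.77) / 56.5 = 0.96 / 56.5 = 0.01699
Specific discharge q = 60.2 × 0.01699 = 1.023 m/d
v_s = q/n_e = 1.023/0.26 = 3.934 m/d
Retardation R = 1 + ρ_b·K_d/n = 1 + 1.83×1.1/0.26 = 8.742
Contaminant velocity v_c = v/R = 3.934/8.742 = 0.4500 m/d
t = L/v_c = 173/0.4500 = 384.4 d
   = 384.4/365 = 1.05 yr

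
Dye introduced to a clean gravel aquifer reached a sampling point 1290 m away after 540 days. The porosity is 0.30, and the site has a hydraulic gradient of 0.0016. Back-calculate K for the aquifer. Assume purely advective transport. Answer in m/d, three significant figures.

v = L / t = 1290 / 540 = 2.389 m/d
K = v · n / i = 2.389 × 0.30 / 0.0016 = 448 m/d

448 m/d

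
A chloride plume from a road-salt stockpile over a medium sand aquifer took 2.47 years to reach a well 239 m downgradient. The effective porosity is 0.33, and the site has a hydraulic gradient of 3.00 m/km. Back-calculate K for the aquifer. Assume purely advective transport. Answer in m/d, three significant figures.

29.2 m/d

t = 2.47 years = 901.6 d
v = L / t = 239 / 901.6 = 0.2651 m/d
K = v · n / i = 0.2651 × 0.33 / 0.0030 = 29.2 m/d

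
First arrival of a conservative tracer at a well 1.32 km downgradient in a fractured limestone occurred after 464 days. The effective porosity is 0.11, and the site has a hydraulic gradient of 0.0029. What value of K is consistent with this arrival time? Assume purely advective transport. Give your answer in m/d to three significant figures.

L = 1.32 km = 1320 m
v = L / t = 1320 / 464 = 2.845 m/d
K = v · n / i = 2.845 × 0.11 / 0.0029 = 108 m/d

108 m/d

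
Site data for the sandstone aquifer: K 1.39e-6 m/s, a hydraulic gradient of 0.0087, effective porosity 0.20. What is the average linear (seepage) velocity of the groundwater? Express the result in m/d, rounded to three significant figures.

0.00522 m/d

K = 1.39e-6 m/s × 86400 s/d = 0.1201 m/d
Specific discharge q = 0.1201 × 0.0087 = 0.001045 m/d
v_s = q/n_e = 0.001045/0.20 = 0.005224 m/d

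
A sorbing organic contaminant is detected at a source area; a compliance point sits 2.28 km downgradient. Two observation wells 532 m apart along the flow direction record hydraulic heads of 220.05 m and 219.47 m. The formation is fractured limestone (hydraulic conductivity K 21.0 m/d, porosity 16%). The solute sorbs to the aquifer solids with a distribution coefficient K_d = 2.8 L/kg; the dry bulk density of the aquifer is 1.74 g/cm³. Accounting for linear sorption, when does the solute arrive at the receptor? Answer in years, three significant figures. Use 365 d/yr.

1370 years

Hydraulic gradient i = (220.05 − 219.47) / 532 = 0.58 / 532 = 0.001090
Specific discharge q = 21.0 × 0.001090 = 0.02289 m/d
v = Ki/n = 21.0·0.001090/0.16 = 0.1431 m/d
Retardation R = 1 + ρ_b·K_d/n = 1 + 1.74×2.8/0.16 = 31.45
Contaminant velocity v_c = v/R = 0.1431/31.45 = 0.004550 m/d
L = 2.28 km = 2280 m
t = L/v_c = 2280/0.004550 = 501100 d
   = 501100/365 = 1370 yr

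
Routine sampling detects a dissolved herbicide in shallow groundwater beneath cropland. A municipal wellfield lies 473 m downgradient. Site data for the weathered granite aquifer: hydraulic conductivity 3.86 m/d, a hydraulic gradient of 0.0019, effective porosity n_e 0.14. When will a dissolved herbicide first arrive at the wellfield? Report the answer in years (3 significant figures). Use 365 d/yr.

Specific discharge q = 3.86 × 0.0019 = 0.007334 m/d
v_s = q/n_e = 0.007334/0.14 = 0.05239 m/d
t = L / v = 473 / 0.05239 = 9029 d
   = 9029 / 365 = 24.7 yr

24.7 years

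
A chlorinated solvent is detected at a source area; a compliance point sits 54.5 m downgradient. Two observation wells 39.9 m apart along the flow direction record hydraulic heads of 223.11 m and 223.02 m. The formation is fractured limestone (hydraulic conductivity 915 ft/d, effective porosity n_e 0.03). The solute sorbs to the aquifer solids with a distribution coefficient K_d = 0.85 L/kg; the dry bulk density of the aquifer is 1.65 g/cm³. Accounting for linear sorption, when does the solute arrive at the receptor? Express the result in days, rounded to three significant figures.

Hydraulic gradient i = (223.11 − 223.02) / 39.9 = 0.09 / 39.9 = 0.002256
K = 915 ft/d × 0.3048 = 278.9 m/d
q = Ki = 278.9 × 0.002256 = 0.6291 m/d
v_s = q/n_e = 0.6291/0.03 = 20.97 m/d
Retardation R = 1 + ρ_b·K_d/n = 1 + 1.65×0.85/0.03 = 47.75
Contaminant velocity v_c = v/R = 20.97/47.75 = 0.4391 m/d
t = L/v_c = 54.5/0.4391 = 124.1 d

124 days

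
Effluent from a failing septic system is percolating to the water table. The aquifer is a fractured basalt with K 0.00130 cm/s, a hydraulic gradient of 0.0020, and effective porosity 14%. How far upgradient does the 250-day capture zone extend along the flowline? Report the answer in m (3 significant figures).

4.01 m

K = 0.00130 cm/s × 864 = 1.123 m/d
Specific discharge q = 1.123 × 0.0020 = 0.002246 m/d
Seepage velocity v = q / n = 0.002246 / 0.14 = 0.01605 m/d
L = v × T = 0.01605 × 250 = 4.011 m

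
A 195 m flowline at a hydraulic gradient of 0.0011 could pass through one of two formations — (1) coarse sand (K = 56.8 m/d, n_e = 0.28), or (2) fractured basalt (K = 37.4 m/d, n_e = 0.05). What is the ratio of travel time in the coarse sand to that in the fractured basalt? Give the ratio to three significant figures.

3.69

Unit 1 (coarse sand): v = 56.8×0.0011/0.28 = 0.2231 m/d, t = 195/0.2231 = 873.9 d
Unit 2 (fractured basalt): v = 37.4×0.0011/0.05 = 0.8228 m/d, t = 195/0.8228 = 237.0 d
t(coarse sand) / t(fractured basalt) = 873.9/237.0 = 3.69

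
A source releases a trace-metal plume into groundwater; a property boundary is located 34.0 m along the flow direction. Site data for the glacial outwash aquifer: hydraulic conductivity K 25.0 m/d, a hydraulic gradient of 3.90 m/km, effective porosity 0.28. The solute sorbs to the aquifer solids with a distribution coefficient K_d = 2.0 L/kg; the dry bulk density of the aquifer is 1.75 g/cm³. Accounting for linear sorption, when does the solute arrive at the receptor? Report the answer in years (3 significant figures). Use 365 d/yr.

Specific discharge q = 25.0 × 0.0039 = 0.09750 m/d
Average linear velocity = 0.09750 / 0.28 = 0.3482 m/d
Retardation R = 1 + ρ_b·K_d/n = 1 + 1.75×2.0/0.28 = 13.50
Contaminant velocity v_c = v/R = 0.3482/13.50 = 0.02579 m/d
t = L/v_c = 34.0/0.02579 = 1318 d
   = 1318/365 = 3.61 yr

3.61 years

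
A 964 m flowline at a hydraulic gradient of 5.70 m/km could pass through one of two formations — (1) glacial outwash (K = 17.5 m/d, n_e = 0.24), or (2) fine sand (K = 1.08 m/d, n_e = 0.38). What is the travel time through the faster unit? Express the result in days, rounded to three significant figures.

2320 days

Unit 1 (glacial outwash): v = 17.5×0.0057/0.24 = 0.4156 m/d, t = 964/0.4156 = 2319 d
Unit 2 (fine sand): v = 1.08×0.0057/0.38 = 0.01620 m/d, t = 964/0.01620 = 59510 d
Faster unit: t = 2320 d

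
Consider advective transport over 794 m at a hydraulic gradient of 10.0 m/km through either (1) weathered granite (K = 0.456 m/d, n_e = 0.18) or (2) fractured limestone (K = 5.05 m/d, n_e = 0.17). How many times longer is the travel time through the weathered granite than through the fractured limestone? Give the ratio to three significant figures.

Unit 1 (weathered granite): v = 0.456×0.010/0.18 = 0.02533 m/d, t = 794/0.02533 = 31340 d
Unit 2 (fractured limestone): v = 5.05×0.010/0.17 = 0.2971 m/d, t = 794/0.2971 = 2673 d
t(weathered granite) / t(fractured limestone) = 31340/2673 = 11.7

11.7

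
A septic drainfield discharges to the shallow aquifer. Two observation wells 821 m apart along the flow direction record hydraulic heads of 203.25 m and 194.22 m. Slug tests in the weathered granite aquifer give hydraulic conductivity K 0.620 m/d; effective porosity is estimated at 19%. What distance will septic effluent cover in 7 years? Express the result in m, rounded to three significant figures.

91.7 m

Hydraulic gradient i = (203.25 − 194.22) / 821 = 9.03 / 821 = 0.01100
Specific discharge q = 0.620 × 0.01100 = 0.006819 m/d
Seepage velocity v = q / n = 0.006819 / 0.19 = 0.03589 m/d
T = 7 yr × 365 = 2555 d
L = v × T = 0.03589 × 2555 = 91.70 m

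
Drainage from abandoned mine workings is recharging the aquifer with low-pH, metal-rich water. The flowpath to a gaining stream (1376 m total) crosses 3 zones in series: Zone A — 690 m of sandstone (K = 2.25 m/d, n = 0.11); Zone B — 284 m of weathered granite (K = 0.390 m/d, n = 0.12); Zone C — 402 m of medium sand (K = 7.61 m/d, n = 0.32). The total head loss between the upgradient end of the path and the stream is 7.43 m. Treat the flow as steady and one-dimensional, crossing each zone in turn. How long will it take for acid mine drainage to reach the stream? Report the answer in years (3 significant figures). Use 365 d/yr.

95.7 years

Steady 1-D flow in series ⇒ the Darcy flux q is identical in every zone and the zone head losses add (resistances L/K in series).
Σ(L/K) = 690/2.25 + 284/0.390 + 402/7.61 = 306.7 + 728.2 + 52.83 = 1088 d
q = ΔH / Σ(L/K) = 7.43 / 1088 = 0.006831 m/d (same in every zone)
Zone A: v = q/n = 0.006831/0.11 = 0.06210 m/d → t_A = 690/0.06210 = 11110 d
Zone B: v = q/n = 0.006831/0.12 = 0.05692 m/d → t_B = 284/0.05692 = 4989 d
Zone C: v = q/n = 0.006831/0.32 = 0.02135 m/d → t_C = 402/0.02135 = 18830 d
Total t = 11110 + 4989 + 18830 = 34930 d
   = 34930 / 365 = 95.7 yr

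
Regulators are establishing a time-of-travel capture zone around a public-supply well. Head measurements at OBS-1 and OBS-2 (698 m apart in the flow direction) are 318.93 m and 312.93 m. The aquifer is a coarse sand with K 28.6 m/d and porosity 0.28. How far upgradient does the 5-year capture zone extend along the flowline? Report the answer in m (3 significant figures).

Hydraulic gradient i = (318.93 − 312.93) / 698 = 6.00 / 698 = 0.008596
Specific discharge q = 28.6 × 0.008596 = 0.2458 m/d
v_s = q/n_e = 0.2458/0.28 = 0.8780 m/d
T = 5 yr × 365 = 1825 d
L = v × T = 0.8780 × 1825 = 1602 m

1600 m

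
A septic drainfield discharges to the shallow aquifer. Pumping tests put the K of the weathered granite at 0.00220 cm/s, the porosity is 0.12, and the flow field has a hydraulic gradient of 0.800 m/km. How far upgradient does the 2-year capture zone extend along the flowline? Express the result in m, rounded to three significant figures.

K = 0.00220 cm/s × 864 = 1.901 m/d
Darcy flux q = K·i = 1.901 × 8.0e-4 = 0.001521 m/d
Seepage velocity v = q / n = 0.001521 / 0.12 = 0.01267 m/d
T = 2 yr × 365 = 730 d
L = v × T = 0.01267 × 730 = 9.251 m

9.25 m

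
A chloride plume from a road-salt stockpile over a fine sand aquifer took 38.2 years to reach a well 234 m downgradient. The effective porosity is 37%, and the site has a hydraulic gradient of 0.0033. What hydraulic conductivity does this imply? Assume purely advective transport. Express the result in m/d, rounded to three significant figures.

t = 38.2 years = 13940 d
v = L / t = 234 / 13940 = 0.01678 m/d
K = v · n / i = 0.01678 × 0.37 / 0.0033 = 1.88 m/d

1.88 m/d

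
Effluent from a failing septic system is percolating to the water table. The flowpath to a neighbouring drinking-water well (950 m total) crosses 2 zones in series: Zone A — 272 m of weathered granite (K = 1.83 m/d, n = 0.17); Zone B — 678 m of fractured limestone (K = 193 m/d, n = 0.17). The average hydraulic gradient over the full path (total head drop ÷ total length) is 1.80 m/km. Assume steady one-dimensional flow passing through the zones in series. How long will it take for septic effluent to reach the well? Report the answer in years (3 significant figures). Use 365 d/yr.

For zones in series the flux q is common to all zones; the equivalent conductivity is the harmonic (thickness-weighted) mean, K_eq = L_total / Σ(L_j/K_j).
Σ(L/K) = 272/1.83 + 678/193 = 148.6 + 3.513 = 152.1 d
K_eq = L_total / Σ(L/K) = 950 / 152.1 = 6.244 m/d
q = K_eq · i = 6.244 × 0.0018 = 0.01124 m/d (same in every zone)
Zone A: v = q/n = 0.01124/0.17 = 0.06611 m/d → t_A = 272/0.06611 = 4114 d
Zone B: v = q/n = 0.01124/0.17 = 0.06611 m/d → t_B = 678/0.06611 = 10260 d
Total t = 4114 + 10260 = 14370 d
   = 14370 / 365 = 39.4 yr

39.4 years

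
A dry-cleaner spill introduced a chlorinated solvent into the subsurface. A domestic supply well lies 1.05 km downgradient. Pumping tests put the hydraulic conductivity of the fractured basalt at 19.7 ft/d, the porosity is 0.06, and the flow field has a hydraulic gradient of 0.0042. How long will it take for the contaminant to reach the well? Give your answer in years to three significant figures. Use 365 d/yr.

K = 19.7 ft/d × 0.3048 = 6.005 m/d
Specific discharge q = 6.005 × 0.0042 = 0.02522 m/d
v = Ki/n = 6.005·0.0042/0.06 = 0.4203 m/d
L = 1.05 km = 1050 m
t = L / v = 1050 / 0.4203 = 2498 d
   = 2498 / 365 = 6.84 yr

6.84 years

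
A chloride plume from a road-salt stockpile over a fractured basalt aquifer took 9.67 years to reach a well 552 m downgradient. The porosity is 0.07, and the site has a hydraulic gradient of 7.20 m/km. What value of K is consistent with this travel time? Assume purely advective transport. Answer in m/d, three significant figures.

t = 9.67 years = 3530 d
v = L / t = 552 / 3530 = 0.1564 m/d
K = v · n / i = 0.1564 × 0.07 / 0.0072 = 1.52 m/d

1.52 m/d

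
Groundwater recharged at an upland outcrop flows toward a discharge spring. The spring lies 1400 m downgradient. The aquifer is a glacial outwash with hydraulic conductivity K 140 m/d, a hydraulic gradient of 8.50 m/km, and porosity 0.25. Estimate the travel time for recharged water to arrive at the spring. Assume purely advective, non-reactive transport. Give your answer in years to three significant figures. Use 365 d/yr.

Darcy flux q = K·i = 140 × 0.0085 = 1.190 m/d
v_s = q/n_e = 1.190/0.25 = 4.760 m/d
t = L / v = 1400 / 4.760 = 294.1 d
   = 294.1 / 365 = 0.806 yr

0.806 years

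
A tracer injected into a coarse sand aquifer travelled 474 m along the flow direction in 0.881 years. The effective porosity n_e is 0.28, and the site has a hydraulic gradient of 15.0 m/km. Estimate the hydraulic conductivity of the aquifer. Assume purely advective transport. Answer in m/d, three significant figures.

t = 0.881 years = 321.6 d
v = L / t = 474 / 321.6 = 1.474 m/d
K = v · n / i = 1.474 × 0.28 / 0.015 = 27.5 m/d

27.5 m/d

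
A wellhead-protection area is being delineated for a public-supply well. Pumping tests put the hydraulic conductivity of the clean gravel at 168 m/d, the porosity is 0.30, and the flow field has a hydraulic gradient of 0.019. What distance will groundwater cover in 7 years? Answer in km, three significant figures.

Specific discharge q = 168 × 0.019 = 3.192 m/d
v_s = q/n_e = 3.192/0.30 = 10.64 m/d
T = 7 yr × 365 = 2555 d
L = v × T = 10.64 × 2555 = 27190 m
   = 27.2 km

27.2 km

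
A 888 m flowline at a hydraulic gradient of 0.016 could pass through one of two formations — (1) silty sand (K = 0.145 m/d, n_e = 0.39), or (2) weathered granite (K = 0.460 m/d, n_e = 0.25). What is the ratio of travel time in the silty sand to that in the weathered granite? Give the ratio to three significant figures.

Unit 1 (silty sand): v = 0.145×0.016/0.39 = 0.005949 m/d, t = 888/0.005949 = 149300 d
Unit 2 (weathered granite): v = 0.460×0.016/0.25 = 0.02944 m/d, t = 888/0.02944 = 30160 d
t(silty sand) / t(weathered granite) = 149300/30160 = 4.95

4.95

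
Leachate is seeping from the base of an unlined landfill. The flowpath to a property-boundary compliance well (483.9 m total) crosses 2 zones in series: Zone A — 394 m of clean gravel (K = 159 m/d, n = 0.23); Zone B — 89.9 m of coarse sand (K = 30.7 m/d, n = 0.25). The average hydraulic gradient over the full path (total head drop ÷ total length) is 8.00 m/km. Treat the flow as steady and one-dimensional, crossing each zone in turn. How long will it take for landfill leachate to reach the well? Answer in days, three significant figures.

Steady 1-D flow in series ⇒ the Darcy flux q is identical in every zone and the zone head losses add (resistances L/K in series).
Σ(L/K) = 394/159 + 89.9/30.7 = 2.478 + 2.928 = 5.406 d
K_eq = L_total / Σ(L/K) = 483.9 / 5.406 = 89.51 m/d
q = K_eq · i = 89.51 × 0.0080 = 0.7161 m/d (same in every zone)
Zone A: v = q/n = 0.7161/0.23 = 3.113 m/d → t_A = 394/3.113 = 126.6 d
Zone B: v = q/n = 0.7161/0.25 = 2.864 m/d → t_B = 89.9/2.864 = 31.39 d
Total t = 126.6 + 31.39 = 157.9 d

158 days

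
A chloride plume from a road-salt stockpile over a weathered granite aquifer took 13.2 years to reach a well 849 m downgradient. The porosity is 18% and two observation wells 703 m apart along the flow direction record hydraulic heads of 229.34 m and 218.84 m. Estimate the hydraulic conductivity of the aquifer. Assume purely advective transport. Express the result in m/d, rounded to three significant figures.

2.12 m/d

Hydraulic gradient i = (229.34 − 218.84) / 703 = 10.50 / 703 = 0.01494
t = 13.2 years = 4818 d
v = L / t = 849 / 4818 = 0.1762 m/d
K = v · n / i = 0.1762 × 0.18 / 0.01494 = 2.12 m/d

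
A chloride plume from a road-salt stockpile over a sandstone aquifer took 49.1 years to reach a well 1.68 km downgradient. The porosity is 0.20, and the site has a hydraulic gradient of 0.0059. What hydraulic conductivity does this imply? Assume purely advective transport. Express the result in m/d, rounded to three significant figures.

3.18 m/d

t = 49.1 years = 17920 d
L = 1.68 km = 1680 m
v = L / t = 1680 / 17920 = 0.09374 m/d
K = v · n / i = 0.09374 × 0.20 / 0.0059 = 3.18 m/d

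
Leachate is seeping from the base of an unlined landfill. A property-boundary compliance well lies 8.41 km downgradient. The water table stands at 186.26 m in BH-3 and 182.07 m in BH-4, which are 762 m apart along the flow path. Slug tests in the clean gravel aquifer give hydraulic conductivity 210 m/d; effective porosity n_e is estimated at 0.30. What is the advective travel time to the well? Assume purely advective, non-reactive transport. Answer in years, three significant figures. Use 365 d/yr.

Hydraulic gradient i = (186.26 − 182.07) / 762 = 4.19 / 762 = 0.005499
q = Ki = 210 × 0.005499 = 1.155 m/d
Average linear velocity = 1.155 / 0.30 = 3.849 m/d
L = 8.41 km = 8410 m
t = L / v = 8410 / 3.849 = 2185 d
   = 2185 / 365 = 5.99 yr

5.99 years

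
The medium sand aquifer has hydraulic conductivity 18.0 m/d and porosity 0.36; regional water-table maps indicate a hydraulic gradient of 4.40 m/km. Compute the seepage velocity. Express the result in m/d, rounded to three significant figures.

0.220 m/d

Specific discharge q = 18.0 × 0.0044 = 0.07920 m/d
v_s = q/n_e = 0.07920/0.36 = 0.2200 m/d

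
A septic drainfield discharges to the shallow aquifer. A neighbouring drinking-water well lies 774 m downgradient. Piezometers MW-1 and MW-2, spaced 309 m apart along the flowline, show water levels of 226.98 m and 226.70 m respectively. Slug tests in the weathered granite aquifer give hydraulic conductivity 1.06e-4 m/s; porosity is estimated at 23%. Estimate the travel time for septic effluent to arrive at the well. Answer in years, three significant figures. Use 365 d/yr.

Hydraulic gradient i = (226.98 − 226.70) / 309 = 0.28 / 309 = 9.061e-4
K = 1.06e-4 m/s × 86400 s/d = 9.158 m/d
Specific discharge q = 9.158 × 9.061e-4 = 0.008299 m/d
Average linear velocity = 0.008299 / 0.23 = 0.03608 m/d
t = L / v = 774 / 0.03608 = 21450 d
   = 21450 / 365 = 58.8 yr

58.8 years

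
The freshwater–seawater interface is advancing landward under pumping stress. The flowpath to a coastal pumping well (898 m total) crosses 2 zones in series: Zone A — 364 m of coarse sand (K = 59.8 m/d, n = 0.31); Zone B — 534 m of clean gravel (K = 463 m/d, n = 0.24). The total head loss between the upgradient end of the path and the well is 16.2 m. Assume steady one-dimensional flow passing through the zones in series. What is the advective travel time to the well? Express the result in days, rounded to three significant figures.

Continuity: the same q passes through each zone, so ΔH = q·Σ(L_j/K_j) — the zones act as resistances in series.
Σ(L/K) = 364/59.8 + 534/463 = 6.087 + 1.153 = 7.240 d
q = ΔH / Σ(L/K) = 16.2 / 7.240 = 2.237 m/d (same in every zone)
Zone A: v = q/n = 2.237/0.31 = 7.218 m/d → t_A = 364/7.218 = 50.43 d
Zone B: v = q/n = 2.237/0.24 = 9.323 m/d → t_B = 534/9.323 = 57.28 d
Total t = 50.43 + 57.28 = 107.7 d

108 days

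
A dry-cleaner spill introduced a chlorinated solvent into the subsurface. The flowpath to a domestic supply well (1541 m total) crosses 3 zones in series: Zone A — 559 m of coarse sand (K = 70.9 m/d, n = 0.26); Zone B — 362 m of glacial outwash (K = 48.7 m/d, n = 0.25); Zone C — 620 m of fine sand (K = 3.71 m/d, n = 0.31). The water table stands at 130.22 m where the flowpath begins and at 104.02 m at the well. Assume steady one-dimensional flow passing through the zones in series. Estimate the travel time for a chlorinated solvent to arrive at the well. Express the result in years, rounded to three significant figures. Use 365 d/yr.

8.17 years

Total head drop ΔH = 130.22 − 104.02 = 26.20 m
Continuity: the same q passes through each zone, so ΔH = q·Σ(L_j/K_j) — the zones act as resistances in series.
Σ(L/K) = 559/70.9 + 362/48.7 + 620/3.71 = 7.884 + 7.433 + 167.1 = 182.4 d
q = ΔH / Σ(L/K) = 26.20 / 182.4 = 0.1436 m/d (same in every zone)
Zone A: v = q/n = 0.1436/0.26 = 0.5524 m/d → t_A = 559/0.5524 = 1012 d
Zone B: v = q/n = 0.1436/0.25 = 0.5745 m/d → t_B = 362/0.5745 = 630.2 d
Zone C: v = q/n = 0.1436/0.31 = 0.4633 m/d → t_C = 620/0.4633 = 1338 d
Total t = 1012 + 630.2 + 1338 = 2980 d
   = 2980 / 365 = 8.17 yr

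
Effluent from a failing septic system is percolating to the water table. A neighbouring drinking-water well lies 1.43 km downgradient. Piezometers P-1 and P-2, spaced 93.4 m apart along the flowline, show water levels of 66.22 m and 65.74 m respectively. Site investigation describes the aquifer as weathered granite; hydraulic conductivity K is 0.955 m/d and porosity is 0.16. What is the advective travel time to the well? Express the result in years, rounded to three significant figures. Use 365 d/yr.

128 years

Hydraulic gradient i = (66.22 − 65.74) / 93.4 = 0.48 / 93.4 = 0.005139
Darcy flux q = K·i = 0.955 × 0.005139 = 0.004908 m/d
v = Ki/n = 0.955·0.005139/0.16 = 0.03067 m/d
L = 1.43 km = 1430 m
t = L / v = 1430 / 0.03067 = 46620 d
   = 46620 / 365 = 128 yr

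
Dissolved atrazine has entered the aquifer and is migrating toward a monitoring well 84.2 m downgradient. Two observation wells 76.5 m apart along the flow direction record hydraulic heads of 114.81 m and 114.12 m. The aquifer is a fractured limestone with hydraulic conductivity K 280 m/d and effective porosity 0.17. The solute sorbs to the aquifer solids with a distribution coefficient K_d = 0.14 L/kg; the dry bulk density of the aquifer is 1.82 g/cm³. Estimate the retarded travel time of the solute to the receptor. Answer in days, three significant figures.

14.2 days

Hydraulic gradient i = (114.81 − 114.12) / 76.5 = 0.69 / 76.5 = 0.009020
Darcy flux q = K·i = 280 × 0.009020 = 2.525 m/d
Seepage velocity v = q / n = 2.525 / 0.17 = 14.86 m/d
Retardation R = 1 + ρ_b·K_d/n = 1 + 1.82×0.14/0.17 = 2.499
Contaminant velocity v_c = v/R = 14.86/2.499 = 5.945 m/d
t = L/v_c = 84.2/5.945 = 14.16 d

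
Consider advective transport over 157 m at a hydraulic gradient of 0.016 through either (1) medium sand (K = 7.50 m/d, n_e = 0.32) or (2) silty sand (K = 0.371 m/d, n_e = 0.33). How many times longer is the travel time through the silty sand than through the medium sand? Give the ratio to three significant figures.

20.8

Unit 1 (medium sand): v = 7.50×0.016/0.32 = 0.3750 m/d, t = 157/0.3750 = 418.7 d
Unit 2 (silty sand): v = 0.371×0.016/0.33 = 0.01799 m/d, t = 157/0.01799 = 8728 d
t(silty sand) / t(medium sand) = 8728/418.7 = 20.8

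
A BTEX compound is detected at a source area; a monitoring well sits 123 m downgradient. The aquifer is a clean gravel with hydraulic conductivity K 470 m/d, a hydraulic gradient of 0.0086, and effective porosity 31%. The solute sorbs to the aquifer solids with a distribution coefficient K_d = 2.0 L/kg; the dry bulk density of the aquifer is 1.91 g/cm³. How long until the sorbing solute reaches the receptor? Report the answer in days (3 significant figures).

126 days

Darcy flux q = K·i = 470 × 0.0086 = 4.042 m/d
v = Ki/n = 470·0.0086/0.31 = 13.04 m/d
Retardation R = 1 + ρ_b·K_d/n = 1 + 1.91×2.0/0.31 = 13.32
Contaminant velocity v_c = v/R = 13.04/13.32 = 0.9787 m/d
t = L/v_c = 123/0.9787 = 125.7 d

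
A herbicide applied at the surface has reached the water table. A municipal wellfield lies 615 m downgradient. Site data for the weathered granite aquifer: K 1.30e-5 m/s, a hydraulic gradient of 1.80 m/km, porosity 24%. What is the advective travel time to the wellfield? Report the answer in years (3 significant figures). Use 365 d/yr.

200 years

K = 1.30e-5 m/s × 86400 s/d = 1.123 m/d
Darcy flux q = K·i = 1.123 × 0.0018 = 0.002022 m/d
v = Ki/n = 1.123·0.0018/0.24 = 0.008424 m/d
t = L / v = 615 / 0.008424 = 73010 d
   = 73010 / 365 = 200 yr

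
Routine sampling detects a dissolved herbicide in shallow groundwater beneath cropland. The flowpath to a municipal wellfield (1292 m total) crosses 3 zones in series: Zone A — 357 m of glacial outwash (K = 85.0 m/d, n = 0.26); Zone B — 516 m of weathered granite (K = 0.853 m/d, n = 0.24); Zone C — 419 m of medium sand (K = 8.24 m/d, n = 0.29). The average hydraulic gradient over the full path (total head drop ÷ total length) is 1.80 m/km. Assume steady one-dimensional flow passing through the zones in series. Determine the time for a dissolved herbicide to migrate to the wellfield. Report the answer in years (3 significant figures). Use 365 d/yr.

263 years

Continuity: the same q passes through each zone, so ΔH = q·Σ(L_j/K_j) — the zones act as resistances in series.
Σ(L/K) = 357/85.0 + 516/0.853 + 419/8.24 = 4.200 + 604.9 + 50.85 = 660.0 d
K_eq = L_total / Σ(L/K) = 1292 / 660.0 = 1.958 m/d
q = K_eq · i = 1.958 × 0.0018 = 0.003524 m/d (same in every zone)
Zone A: v = q/n = 0.003524/0.26 = 0.01355 m/d → t_A = 357/0.01355 = 26340 d
Zone B: v = q/n = 0.003524/0.24 = 0.01468 m/d → t_B = 516/0.01468 = 35140 d
Zone C: v = q/n = 0.003524/0.29 = 0.01215 m/d → t_C = 419/0.01215 = 34480 d
Total t = 26340 + 35140 + 34480 = 95970 d
   = 95970 / 365 = 263 yr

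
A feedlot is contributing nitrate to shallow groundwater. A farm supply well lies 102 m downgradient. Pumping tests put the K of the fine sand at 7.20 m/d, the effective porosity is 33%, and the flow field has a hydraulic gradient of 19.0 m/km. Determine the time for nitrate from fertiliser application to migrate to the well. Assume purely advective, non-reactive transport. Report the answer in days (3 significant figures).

q = Ki = 7.20 × 0.019 = 0.1368 m/d
Average linear velocity = 0.1368 / 0.33 = 0.4145 m/d
t = L / v = 102 / 0.4145 = 246.1 d

246 days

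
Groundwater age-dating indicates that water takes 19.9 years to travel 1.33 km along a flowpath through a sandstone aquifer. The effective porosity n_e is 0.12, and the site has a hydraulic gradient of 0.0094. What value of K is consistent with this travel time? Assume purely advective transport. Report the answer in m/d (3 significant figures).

2.34 m/d

t = 19.9 years = 7263 d
L = 1.33 km = 1330 m
v = L / t = 1330 / 7263 = 0.1831 m/d
K = v · n / i = 0.1831 × 0.12 / 0.0094 = 2.34 m/d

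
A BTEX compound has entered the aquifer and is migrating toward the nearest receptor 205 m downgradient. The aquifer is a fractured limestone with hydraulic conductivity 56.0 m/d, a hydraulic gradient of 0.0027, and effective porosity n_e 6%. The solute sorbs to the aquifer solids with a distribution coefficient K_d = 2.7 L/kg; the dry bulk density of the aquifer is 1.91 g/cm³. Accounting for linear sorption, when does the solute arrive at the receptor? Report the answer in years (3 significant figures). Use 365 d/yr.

19.4 years

q = Ki = 56.0 × 0.0027 = 0.1512 m/d
Seepage velocity v = q / n = 0.1512 / 0.06 = 2.520 m/d
Retardation R = 1 + ρ_b·K_d/n = 1 + 1.91×2.7/0.06 = 86.95
Contaminant velocity v_c = v/R = 2.520/86.95 = 0.02898 m/d
t = L/v_c = 205/0.02898 = 7073 d
   = 7073/365 = 19.4 yr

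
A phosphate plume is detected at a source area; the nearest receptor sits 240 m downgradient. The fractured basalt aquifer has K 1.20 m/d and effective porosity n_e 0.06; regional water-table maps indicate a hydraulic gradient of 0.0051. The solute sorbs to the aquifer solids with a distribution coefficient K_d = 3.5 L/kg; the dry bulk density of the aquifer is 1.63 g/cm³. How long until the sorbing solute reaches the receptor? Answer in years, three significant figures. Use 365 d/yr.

Specific discharge q = 1.20 × 0.0051 = 0.006120 m/d
v = Ki/n = 1.20·0.0051/0.06 = 0.1020 m/d
Retardation R = 1 + ρ_b·K_d/n = 1 + 1.63×3.5/0.06 = 96.08
Contaminant velocity v_c = v/R = 0.1020/96.08 = 0.001062 m/d
t = L/v_c = 240/0.001062 = 226100 d
   = 226100/365 = 619 yr

619 years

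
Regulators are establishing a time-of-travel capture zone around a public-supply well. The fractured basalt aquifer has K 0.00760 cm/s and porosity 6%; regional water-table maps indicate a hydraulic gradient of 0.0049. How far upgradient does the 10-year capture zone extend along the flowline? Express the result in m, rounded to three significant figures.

K = 0.00760 cm/s × 864 = 6.566 m/d
Darcy flux q = K·i = 6.566 × 0.0049 = 0.03218 m/d
v_s = q/n_e = 0.03218/0.06 = 0.5363 m/d
T = 10 yr × 365 = 3650 d
L = v × T = 0.5363 × 3650 = 1957 m

1960 m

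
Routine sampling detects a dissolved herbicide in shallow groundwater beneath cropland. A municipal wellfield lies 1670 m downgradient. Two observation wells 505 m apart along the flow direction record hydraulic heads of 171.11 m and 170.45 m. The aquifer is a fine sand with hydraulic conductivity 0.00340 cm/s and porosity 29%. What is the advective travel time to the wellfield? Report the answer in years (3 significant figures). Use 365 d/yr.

346 years

Hydraulic gradient i = (171.11 − 170.45) / 505 = 0.66 / 505 = 0.001307
K = 0.00340 cm/s × 864 = 2.938 m/d
Specific discharge q = 2.938 × 0.001307 = 0.003839 m/d
Average linear velocity = 0.003839 / 0.29 = 0.01324 m/d
t = L / v = 1670 / 0.01324 = 126100 d
   = 126100 / 365 = 346 yr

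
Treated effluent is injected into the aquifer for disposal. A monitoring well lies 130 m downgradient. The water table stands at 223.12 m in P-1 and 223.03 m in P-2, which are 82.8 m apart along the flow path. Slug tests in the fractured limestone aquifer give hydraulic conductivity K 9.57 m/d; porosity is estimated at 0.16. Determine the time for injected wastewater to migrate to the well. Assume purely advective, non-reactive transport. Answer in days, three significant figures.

Hydraulic gradient i = (223.12 − 223.03) / 82.8 = 0.09 / 82.8 = 0.001087
q = Ki = 9.57 × 0.001087 = 0.01040 m/d
v_s = q/n_e = 0.01040/0.16 = 0.06501 m/d
t = L / v = 130 / 0.06501 = 2000 d

2000 days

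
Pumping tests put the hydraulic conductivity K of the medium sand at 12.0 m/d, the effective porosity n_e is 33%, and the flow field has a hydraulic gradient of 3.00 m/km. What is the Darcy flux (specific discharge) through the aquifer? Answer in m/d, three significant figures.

0.0360 m/d

Specific discharge q = 12.0 × 0.0030 = 0.03600 m/d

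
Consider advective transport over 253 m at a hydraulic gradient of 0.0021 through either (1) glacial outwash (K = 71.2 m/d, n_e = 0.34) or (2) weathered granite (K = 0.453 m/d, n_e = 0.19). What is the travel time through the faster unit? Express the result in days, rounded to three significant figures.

575 days

Unit 1 (glacial outwash): v = 71.2×0.0021/0.34 = 0.4398 m/d, t = 253/0.4398 = 575.3 d
Unit 2 (weathered granite): v = 0.453×0.0021/0.19 = 0.005007 m/d, t = 253/0.005007 = 50530 d
Faster unit: t = 575 d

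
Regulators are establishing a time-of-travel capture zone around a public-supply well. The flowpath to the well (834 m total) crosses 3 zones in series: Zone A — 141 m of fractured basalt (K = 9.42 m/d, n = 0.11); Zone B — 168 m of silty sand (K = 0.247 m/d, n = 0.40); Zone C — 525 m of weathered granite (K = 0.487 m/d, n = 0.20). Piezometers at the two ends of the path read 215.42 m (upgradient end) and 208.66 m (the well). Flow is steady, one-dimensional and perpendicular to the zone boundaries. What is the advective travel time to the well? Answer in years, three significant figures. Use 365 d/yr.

135 years

Total head drop ΔH = 215.42 − 208.66 = 6.76 m
Steady 1-D flow in series ⇒ the Darcy flux q is identical in every zone and the zone head losses add (resistances L/K in series).
Σ(L/K) = 141/9.42 + 168/0.247 + 525/0.487 = 14.97 + 680.2 + 1078 = 1773 d
q = ΔH / Σ(L/K) = 6.76 / 1773 = 0.003812 m/d (same in every zone)
Zone A: v = q/n = 0.003812/0.11 = 0.03466 m/d → t_A = 141/0.03466 = 4068 d
Zone B: v = q/n = 0.003812/0.40 = 0.009531 m/d → t_B = 168/0.009531 = 17630 d
Zone C: v = q/n = 0.003812/0.20 = 0.01906 m/d → t_C = 525/0.01906 = 27540 d
Total t = 4068 + 17630 + 27540 = 49240 d
   = 49240 / 365 = 135 yr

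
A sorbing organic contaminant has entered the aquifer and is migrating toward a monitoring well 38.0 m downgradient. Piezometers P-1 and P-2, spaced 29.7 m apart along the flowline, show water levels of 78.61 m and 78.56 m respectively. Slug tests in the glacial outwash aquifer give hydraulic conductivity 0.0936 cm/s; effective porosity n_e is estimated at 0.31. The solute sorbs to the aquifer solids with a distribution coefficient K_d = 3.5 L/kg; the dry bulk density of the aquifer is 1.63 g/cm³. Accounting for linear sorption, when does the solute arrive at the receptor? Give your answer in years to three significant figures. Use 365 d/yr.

Hydraulic gradient i = (78.61 − 78.56) / 29.7 = 0.05 / 29.7 = 0.001684
K = 0.0936 cm/s × 864 = 80.87 m/d
Specific discharge q = 80.87 × 0.001684 = 0.1361 m/d
Seepage velocity v = q / n = 0.1361 / 0.31 = 0.4392 m/d
Retardation R = 1 + ρ_b·K_d/n = 1 + 1.63×3.5/0.31 = 19.40
Contaminant velocity v_c = v/R = 0.4392/19.40 = 0.02263 m/d
t = L/v_c = 38.0/0.02263 = 1679 d
   = 1679/365 = 4.60 yr

4.60 years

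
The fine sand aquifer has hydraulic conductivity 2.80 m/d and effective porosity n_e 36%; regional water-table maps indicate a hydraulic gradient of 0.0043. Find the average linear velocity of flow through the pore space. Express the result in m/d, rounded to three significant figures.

q = Ki = 2.80 × 0.0043 = 0.01204 m/d
v = Ki/n = 2.80·0.0043/0.36 = 0.03344 m/d

0.0334 m/d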